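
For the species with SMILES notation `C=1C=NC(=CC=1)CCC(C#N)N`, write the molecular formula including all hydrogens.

C9H11N3

Heavy atoms from the SMILES: 9 C, 3 N.
Implicit hydrogens by atom environment:
  4 × C (aromatic): 1 H each → 4
  2 × C: 2 H each → 4
  1 × C: 1 H
  1 × C (aromatic): no H
  1 × C: no H
  1 × N: 2 H
  1 × N (aromatic): no H
  1 × N: no H
  Total hydrogens = 11.
Molecular formula: C9H11N3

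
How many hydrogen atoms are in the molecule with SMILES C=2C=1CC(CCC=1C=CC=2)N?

13

Hydrogens are implicit in SMILES; fill each atom to its normal valence:
  4 × C (aromatic): 1 H each → 4
  3 × C: 2 H each → 6
  2 × C (aromatic): no H
  1 × C: 1 H
  1 × N: 2 H
  Total hydrogens = 13.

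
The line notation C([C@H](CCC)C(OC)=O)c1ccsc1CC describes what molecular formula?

C13H20O2S

Heavy atoms from the SMILES: 13 C, 2 O, 1 S.
Implicit hydrogens by atom environment:
  4 × C: 2 H each → 8
  3 × C: 3 H each → 9
  2 × C (aromatic): 1 H each → 2
  2 × C (aromatic): no H
  2 × O: no H
  1 × C: 1 H
  1 × C: no H
  1 × S (aromatic): no H
  Total hydrogens = 20.
Molecular formula: C13H20O2S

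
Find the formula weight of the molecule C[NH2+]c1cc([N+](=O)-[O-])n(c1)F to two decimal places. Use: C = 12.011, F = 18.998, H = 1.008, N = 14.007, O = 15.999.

160.13

Molecular formula: C5H7FN3O2+.
M = 5×12.011 + 1×18.998 + 7×1.008 + 3×14.007 + 2×15.999 = 160.13 g/mol.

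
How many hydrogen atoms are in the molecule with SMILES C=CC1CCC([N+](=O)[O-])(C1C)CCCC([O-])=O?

Hydrogens are implicit in SMILES; fill each atom to its normal valence:
  6 × C: 2 H each → 12
  3 × C: 1 H each → 3
  2 × C: no H
  2 × O: no H
  2 × O (charge -1): no H
  1 × C: 3 H
  1 × N (charge +1): no H
  Total hydrogens = 18.

18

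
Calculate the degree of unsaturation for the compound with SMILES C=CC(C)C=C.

Molecular formula from the SMILES: C6H10.
DoU = (2C + 2 + N − H − X)/2 = (2·6 + 2 + 0 − 10 − 0)/2 = 4/2 = 2.
(Structurally: 0 ring(s) + 2 π bond(s) = 2.)

2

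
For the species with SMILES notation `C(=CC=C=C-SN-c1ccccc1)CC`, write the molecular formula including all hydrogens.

C13H15NS

Heavy atoms from the SMILES: 13 C, 1 N, 1 S.
Implicit hydrogens by atom environment:
  5 × C (aromatic): 1 H each → 5
  4 × C: 1 H each → 4
  1 × C: 3 H
  1 × C: 2 H
  1 × C: no H
  1 × C (aromatic): no H
  1 × N: 1 H
  1 × S: no H
  Total hydrogens = 15.
Molecular formula: C13H15NS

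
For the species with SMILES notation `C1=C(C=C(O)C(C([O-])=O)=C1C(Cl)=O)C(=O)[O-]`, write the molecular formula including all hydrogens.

Heavy atoms from the SMILES: 9 C, 1 Cl, 6 O.
Implicit hydrogens by atom environment:
  4 × C (aromatic): no H
  3 × C: no H
  3 × O: no H
  2 × C (aromatic): 1 H each → 2
  2 × O (charge -1): no H
  1 × Cl: no H
  1 × O: 1 H
  Total hydrogens = 3.
Net charge -2.
Molecular formula: [C9H3ClO6]2-

[C9H3ClO6]2-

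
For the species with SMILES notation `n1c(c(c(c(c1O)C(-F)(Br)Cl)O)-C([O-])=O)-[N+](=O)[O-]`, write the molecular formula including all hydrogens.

Heavy atoms from the SMILES: 1 Br, 7 C, 1 Cl, 1 F, 2 N, 6 O.
Implicit hydrogens by atom environment:
  5 × C (aromatic): no H
  2 × C: no H
  2 × O: 1 H each → 2
  2 × O: no H
  2 × O (charge -1): no H
  1 × Br: no H
  1 × Cl: no H
  1 × F: no H
  1 × N (aromatic): no H
  1 × N (charge +1): no H
  Total hydrogens = 2.
Net charge -1.
Molecular formula: C7H2BrClFN2O6-

C7H2BrClFN2O6-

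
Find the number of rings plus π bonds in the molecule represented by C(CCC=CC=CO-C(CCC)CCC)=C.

3

Molecular formula from the SMILES: C15H26O.
DoU = (2C + 2 + N − H − X)/2 = (2·15 + 2 + 0 − 26 − 0)/2 = 6/2 = 3.
(Structurally: 0 ring(s) + 3 π bond(s) = 3.)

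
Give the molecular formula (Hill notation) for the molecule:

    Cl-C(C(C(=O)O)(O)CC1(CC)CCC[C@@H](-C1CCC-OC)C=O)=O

Heavy atoms from the SMILES: 17 C, 1 Cl, 6 O.
Implicit hydrogens by atom environment:
  8 × C: 2 H each → 16
  4 × C: no H
  4 × O: no H
  3 × C: 1 H each → 3
  2 × C: 3 H each → 6
  2 × O: 1 H each → 2
  1 × Cl: no H
  Total hydrogens = 27.
Molecular formula: C17H27ClO6

C17H27ClO6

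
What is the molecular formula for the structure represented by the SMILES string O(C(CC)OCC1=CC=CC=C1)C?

Heavy atoms from the SMILES: 11 C, 2 O.
Implicit hydrogens by atom environment:
  5 × C (aromatic): 1 H each → 5
  2 × C: 3 H each → 6
  2 × C: 2 H each → 4
  2 × O: no H
  1 × C: 1 H
  1 × C (aromatic): no H
  Total hydrogens = 16.
Molecular formula: C11H16O2

C11H16O2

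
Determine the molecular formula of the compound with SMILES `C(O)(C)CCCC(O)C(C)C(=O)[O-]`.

C9H17O4-

Heavy atoms from the SMILES: 9 C, 4 O.
Implicit hydrogens by atom environment:
  3 × C: 2 H each → 6
  3 × C: 1 H each → 3
  2 × C: 3 H each → 6
  2 × O: 1 H each → 2
  1 × C: no H
  1 × O: no H
  1 × O (charge -1): no H
  Total hydrogens = 17.
Net charge -1.
Molecular formula: C9H17O4-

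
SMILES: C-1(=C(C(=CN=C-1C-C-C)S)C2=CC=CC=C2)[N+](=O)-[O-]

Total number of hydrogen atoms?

14

Hydrogens are implicit in SMILES; fill each atom to its normal valence:
  6 × C (aromatic): 1 H each → 6
  5 × C (aromatic): no H
  2 × C: 2 H each → 4
  1 × C: 3 H
  1 × N (aromatic): no H
  1 × N (charge +1): no H
  1 × O: no H
  1 × O (charge -1): no H
  1 × S: 1 H
  Total hydrogens = 14.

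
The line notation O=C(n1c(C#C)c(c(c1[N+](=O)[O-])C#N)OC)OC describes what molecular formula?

C10H7N3O5

Heavy atoms from the SMILES: 10 C, 3 N, 5 O.
Implicit hydrogens by atom environment:
  4 × C (aromatic): no H
  4 × O: no H
  3 × C: no H
  2 × C: 3 H each → 6
  1 × C: 1 H
  1 × N (aromatic): no H
  1 × N (charge +1): no H
  1 × N: no H
  1 × O (charge -1): no H
  Total hydrogens = 7.
Molecular formula: C10H7N3O5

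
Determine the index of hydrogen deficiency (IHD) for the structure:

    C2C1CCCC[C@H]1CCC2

Molecular formula from the SMILES: C10H18.
DoU = (2C + 2 + N − H − X)/2 = (2·10 + 2 + 0 − 18 − 0)/2 = 4/2 = 2.
(Structurally: 2 ring(s) + 0 π bond(s) = 2.)

2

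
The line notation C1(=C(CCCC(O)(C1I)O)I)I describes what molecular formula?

C7H9I3O2

Heavy atoms from the SMILES: 7 C, 3 I, 2 O.
Implicit hydrogens by atom environment:
  3 × C: 2 H each → 6
  3 × C: no H
  3 × I: no H
  2 × O: 1 H each → 2
  1 × C: 1 H
  Total hydrogens = 9.
Molecular formula: C7H9I3O2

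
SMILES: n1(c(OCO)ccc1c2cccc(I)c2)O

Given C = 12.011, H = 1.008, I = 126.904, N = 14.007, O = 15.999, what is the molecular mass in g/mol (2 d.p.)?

Molecular formula: C11H10INO3.
M = 11×12.011 + 10×1.008 + 1×126.904 + 1×14.007 + 3×15.999 = 331.11 g/mol.

331.11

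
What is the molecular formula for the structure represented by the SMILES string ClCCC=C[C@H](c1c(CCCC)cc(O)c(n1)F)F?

Heavy atoms from the SMILES: 14 C, 1 Cl, 2 F, 1 N, 1 O.
Implicit hydrogens by atom environment:
  5 × C: 2 H each → 10
  4 × C (aromatic): no H
  3 × C: 1 H each → 3
  2 × F: no H
  1 × C: 3 H
  1 × C (aromatic): 1 H
  1 × Cl: no H
  1 × N (aromatic): no H
  1 × O: 1 H
  Total hydrogens = 18.
Molecular formula: C14H18ClF2NO

C14H18ClF2NO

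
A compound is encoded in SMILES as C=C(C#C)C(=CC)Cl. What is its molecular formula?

C7H7Cl

Heavy atoms from the SMILES: 7 C, 1 Cl.
Implicit hydrogens by atom environment:
  3 × C: no H
  2 × C: 1 H each → 2
  1 × C: 3 H
  1 × C: 2 H
  1 × Cl: no H
  Total hydrogens = 7.
Molecular formula: C7H7Cl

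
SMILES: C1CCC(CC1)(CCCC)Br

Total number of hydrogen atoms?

Hydrogens are implicit in SMILES; fill each atom to its normal valence:
  8 × C: 2 H each → 16
  1 × Br: no H
  1 × C: 3 H
  1 × C: no H
  Total hydrogens = 19.

19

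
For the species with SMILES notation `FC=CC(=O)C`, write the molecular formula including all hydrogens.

C4H5FO

Heavy atoms from the SMILES: 4 C, 1 F, 1 O.
Implicit hydrogens by atom environment:
  2 × C: 1 H each → 2
  1 × C: 3 H
  1 × C: no H
  1 × F: no H
  1 × O: no H
  Total hydrogens = 5.
Molecular formula: C4H5FO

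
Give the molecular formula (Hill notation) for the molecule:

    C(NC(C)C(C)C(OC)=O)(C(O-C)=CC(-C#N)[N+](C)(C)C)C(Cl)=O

Heavy atoms from the SMILES: 16 C, 1 Cl, 3 N, 4 O.
Implicit hydrogens by atom environment:
  7 × C: 3 H each → 21
  5 × C: 1 H each → 5
  4 × C: no H
  4 × O: no H
  1 × Cl: no H
  1 × N: 1 H
  1 × N (charge +1): no H
  1 × N: no H
  Total hydrogens = 27.
Net charge +1.
Molecular formula: C16H27ClN3O4+

C16H27ClN3O4+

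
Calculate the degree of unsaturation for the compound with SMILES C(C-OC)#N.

2

Molecular formula from the SMILES: C3H5NO.
DoU = (2C + 2 + N − H − X)/2 = (2·3 + 2 + 1 − 5 − 0)/2 = 4/2 = 2.
(Structurally: 0 ring(s) + 2 π bond(s) = 2.)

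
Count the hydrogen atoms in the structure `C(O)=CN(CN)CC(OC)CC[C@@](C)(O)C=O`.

22

Hydrogens are implicit in SMILES; fill each atom to its normal valence:
  4 × C: 2 H each → 8
  4 × C: 1 H each → 4
  2 × C: 3 H each → 6
  2 × O: 1 H each → 2
  2 × O: no H
  1 × C: no H
  1 × N: 2 H
  1 × N: no H
  Total hydrogens = 22.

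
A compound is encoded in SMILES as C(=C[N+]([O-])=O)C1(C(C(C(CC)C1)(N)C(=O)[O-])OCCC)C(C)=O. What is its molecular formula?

C15H23N2O6-

Heavy atoms from the SMILES: 15 C, 2 N, 6 O.
Implicit hydrogens by atom environment:
  4 × C: 2 H each → 8
  4 × C: 1 H each → 4
  4 × C: no H
  4 × O: no H
  3 × C: 3 H each → 9
  2 × O (charge -1): no H
  1 × N: 2 H
  1 × N (charge +1): no H
  Total hydrogens = 23.
Net charge -1.
Molecular formula: C15H23N2O6-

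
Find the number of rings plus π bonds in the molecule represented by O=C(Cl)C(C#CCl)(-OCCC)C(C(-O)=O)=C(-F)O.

Molecular formula from the SMILES: C10H9Cl2FO5.
DoU = (2C + 2 + N − H − X)/2 = (2·10 + 2 + 0 − 9 − 3)/2 = 10/2 = 5.
(Structurally: 0 ring(s) + 5 π bond(s) = 5.)

5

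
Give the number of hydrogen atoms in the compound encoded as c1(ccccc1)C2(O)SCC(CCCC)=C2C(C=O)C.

Hydrogens are implicit in SMILES; fill each atom to its normal valence:
  5 × C (aromatic): 1 H each → 5
  4 × C: 2 H each → 8
  3 × C: no H
  2 × C: 3 H each → 6
  2 × C: 1 H each → 2
  1 × C (aromatic): no H
  1 × O: 1 H
  1 × O: no H
  1 × S: no H
  Total hydrogens = 22.

22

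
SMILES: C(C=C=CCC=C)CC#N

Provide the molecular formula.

Heavy atoms from the SMILES: 9 C, 1 N.
Implicit hydrogens by atom environment:
  4 × C: 2 H each → 8
  3 × C: 1 H each → 3
  2 × C: no H
  1 × N: no H
  Total hydrogens = 11.
Molecular formula: C9H11N

C9H11N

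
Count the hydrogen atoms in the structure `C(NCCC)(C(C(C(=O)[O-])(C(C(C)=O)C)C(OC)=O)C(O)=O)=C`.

Hydrogens are implicit in SMILES; fill each atom to its normal valence:
  6 × C: no H
  5 × O: no H
  4 × C: 3 H each → 12
  3 × C: 2 H each → 6
  2 × C: 1 H each → 2
  1 × N: 1 H
  1 × O: 1 H
  1 × O (charge -1): no H
  Total hydrogens = 22.

22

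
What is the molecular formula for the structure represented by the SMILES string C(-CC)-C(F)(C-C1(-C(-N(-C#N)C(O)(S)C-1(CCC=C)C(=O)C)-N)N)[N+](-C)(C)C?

C19H35FN5O2S+

Heavy atoms from the SMILES: 19 C, 1 F, 5 N, 2 O, 1 S.
Implicit hydrogens by atom environment:
  6 × C: 2 H each → 12
  6 × C: no H
  5 × C: 3 H each → 15
  2 × C: 1 H each → 2
  2 × N: 2 H each → 4
  2 × N: no H
  1 × F: no H
  1 × N (charge +1): no H
  1 × O: 1 H
  1 × O: no H
  1 × S: 1 H
  Total hydrogens = 35.
Net charge +1.
Molecular formula: C19H35FN5O2S+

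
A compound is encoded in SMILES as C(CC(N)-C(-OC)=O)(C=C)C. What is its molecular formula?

C8H15NO2

Heavy atoms from the SMILES: 8 C, 1 N, 2 O.
Implicit hydrogens by atom environment:
  3 × C: 1 H each → 3
  2 × C: 3 H each → 6
  2 × C: 2 H each → 4
  2 × O: no H
  1 × C: no H
  1 × N: 2 H
  Total hydrogens = 15.
Molecular formula: C8H15NO2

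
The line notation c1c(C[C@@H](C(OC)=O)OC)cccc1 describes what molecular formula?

C11H14O3

Heavy atoms from the SMILES: 11 C, 3 O.
Implicit hydrogens by atom environment:
  5 × C (aromatic): 1 H each → 5
  3 × O: no H
  2 × C: 3 H each → 6
  1 × C: 2 H
  1 × C: 1 H
  1 × C: no H
  1 × C (aromatic): no H
  Total hydrogens = 14.
Molecular formula: C11H14O3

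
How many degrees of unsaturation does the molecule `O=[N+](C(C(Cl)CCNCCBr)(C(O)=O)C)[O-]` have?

Molecular formula from the SMILES: C8H14BrClN2O4.
DoU = (2C + 2 + N − H − X)/2 = (2·8 + 2 + 2 − 14 − 2)/2 = 4/2 = 2.
(Structurally: 0 ring(s) + 2 π bond(s) = 2.)

2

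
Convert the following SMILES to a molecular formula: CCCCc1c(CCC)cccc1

Heavy atoms from the SMILES: 13 C.
Implicit hydrogens by atom environment:
  5 × C: 2 H each → 10
  4 × C (aromatic): 1 H each → 4
  2 × C: 3 H each → 6
  2 × C (aromatic): no H
  Total hydrogens = 20.
Molecular formula: C13H20

C13H20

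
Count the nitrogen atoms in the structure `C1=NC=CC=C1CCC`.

The symbol for nitrogen appears 1 time in the SMILES.

1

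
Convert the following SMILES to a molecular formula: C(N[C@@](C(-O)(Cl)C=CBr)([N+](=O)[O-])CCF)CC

C9H15BrClFN2O3

Heavy atoms from the SMILES: 1 Br, 9 C, 1 Cl, 1 F, 2 N, 3 O.
Implicit hydrogens by atom environment:
  4 × C: 2 H each → 8
  2 × C: 1 H each → 2
  2 × C: no H
  1 × Br: no H
  1 × C: 3 H
  1 × Cl: no H
  1 × F: no H
  1 × N: 1 H
  1 × N (charge +1): no H
  1 × O: 1 H
  1 × O: no H
  1 × O (charge -1): no H
  Total hydrogens = 15.
Molecular formula: C9H15BrClFN2O3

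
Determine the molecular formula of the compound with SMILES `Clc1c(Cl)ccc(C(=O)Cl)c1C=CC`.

C10H7Cl3O

Heavy atoms from the SMILES: 10 C, 3 Cl, 1 O.
Implicit hydrogens by atom environment:
  4 × C (aromatic): no H
  3 × Cl: no H
  2 × C (aromatic): 1 H each → 2
  2 × C: 1 H each → 2
  1 × C: 3 H
  1 × C: no H
  1 × O: no H
  Total hydrogens = 7.
Molecular formula: C10H7Cl3O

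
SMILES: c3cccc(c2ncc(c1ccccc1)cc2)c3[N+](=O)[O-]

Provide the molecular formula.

Heavy atoms from the SMILES: 17 C, 2 N, 2 O.
Implicit hydrogens by atom environment:
  12 × C (aromatic): 1 H each → 12
  5 × C (aromatic): no H
  1 × N (aromatic): no H
  1 × N (charge +1): no H
  1 × O: no H
  1 × O (charge -1): no H
  Total hydrogens = 12.
Molecular formula: C17H12N2O2

C17H12N2O2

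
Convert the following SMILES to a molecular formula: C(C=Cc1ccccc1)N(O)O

C9H11NO2

Heavy atoms from the SMILES: 9 C, 1 N, 2 O.
Implicit hydrogens by atom environment:
  5 × C (aromatic): 1 H each → 5
  2 × C: 1 H each → 2
  2 × O: 1 H each → 2
  1 × C: 2 H
  1 × C (aromatic): no H
  1 × N: no H
  Total hydrogens = 11.
Molecular formula: C9H11NO2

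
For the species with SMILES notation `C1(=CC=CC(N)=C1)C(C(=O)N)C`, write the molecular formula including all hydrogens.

Heavy atoms from the SMILES: 9 C, 2 N, 1 O.
Implicit hydrogens by atom environment:
  4 × C (aromatic): 1 H each → 4
  2 × C (aromatic): no H
  2 × N: 2 H each → 4
  1 × C: 3 H
  1 × C: 1 H
  1 × C: no H
  1 × O: no H
  Total hydrogens = 12.
Molecular formula: C9H12N2O

C9H12N2O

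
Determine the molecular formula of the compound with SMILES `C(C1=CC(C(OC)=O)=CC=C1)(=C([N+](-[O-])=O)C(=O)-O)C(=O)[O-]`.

C12H8NO8-

Heavy atoms from the SMILES: 12 C, 1 N, 8 O.
Implicit hydrogens by atom environment:
  5 × C: no H
  5 × O: no H
  4 × C (aromatic): 1 H each → 4
  2 × C (aromatic): no H
  2 × O (charge -1): no H
  1 × C: 3 H
  1 × N (charge +1): no H
  1 × O: 1 H
  Total hydrogens = 8.
Net charge -1.
Molecular formula: C12H8NO8-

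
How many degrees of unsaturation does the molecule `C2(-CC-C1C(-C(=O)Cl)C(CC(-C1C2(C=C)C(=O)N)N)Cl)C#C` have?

Molecular formula from the SMILES: C16H20Cl2N2O2.
DoU = (2C + 2 + N − H − X)/2 = (2·16 + 2 + 2 − 20 − 2)/2 = 14/2 = 7.
(Structurally: 2 ring(s) + 5 π bond(s) = 7.)

7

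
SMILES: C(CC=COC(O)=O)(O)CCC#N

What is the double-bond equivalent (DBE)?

Molecular formula from the SMILES: C8H11NO4.
DoU = (2C + 2 + N − H − X)/2 = (2·8 + 2 + 1 − 11 − 0)/2 = 8/2 = 4.
(Structurally: 0 ring(s) + 4 π bond(s) = 4.)

4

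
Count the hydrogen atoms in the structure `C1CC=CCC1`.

10

Hydrogens are implicit in SMILES; fill each atom to its normal valence:
  4 × C: 2 H each → 8
  2 × C: 1 H each → 2
  Total hydrogens = 10.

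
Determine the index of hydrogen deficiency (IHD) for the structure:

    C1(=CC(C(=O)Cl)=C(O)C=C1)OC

Molecular formula from the SMILES: C8H7ClO3.
DoU = (2C + 2 + N − H − X)/2 = (2·8 + 2 + 0 − 7 − 1)/2 = 10/2 = 5.
(Structurally: 1 ring(s) + 4 π bond(s) = 5.)

5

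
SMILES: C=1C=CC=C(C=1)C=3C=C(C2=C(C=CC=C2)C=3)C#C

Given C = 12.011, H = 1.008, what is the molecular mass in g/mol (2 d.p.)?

228.29

Molecular formula: C18H12.
M = 18×12.011 + 12×1.008 = 228.29 g/mol.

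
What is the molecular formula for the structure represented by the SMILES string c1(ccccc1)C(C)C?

Heavy atoms from the SMILES: 9 C.
Implicit hydrogens by atom environment:
  5 × C (aromatic): 1 H each → 5
  2 × C: 3 H each → 6
  1 × C: 1 H
  1 × C (aromatic): no H
  Total hydrogens = 12.
Molecular formula: C9H12

C9H12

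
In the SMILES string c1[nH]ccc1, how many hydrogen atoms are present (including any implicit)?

Hydrogens are implicit in SMILES; fill each atom to its normal valence:
  4 × C (aromatic): 1 H each → 4
  1 × N (aromatic): 1 H
  Total hydrogens = 5.

5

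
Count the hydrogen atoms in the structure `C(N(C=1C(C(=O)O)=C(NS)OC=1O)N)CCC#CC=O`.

13

Hydrogens are implicit in SMILES; fill each atom to its normal valence:
  4 × C (aromatic): no H
  3 × C: 2 H each → 6
  3 × C: no H
  2 × O: 1 H each → 2
  2 × O: no H
  1 × C: 1 H
  1 × N: 2 H
  1 × N: 1 H
  1 × N: no H
  1 × O (aromatic): no H
  1 × S: 1 H
  Total hydrogens = 13.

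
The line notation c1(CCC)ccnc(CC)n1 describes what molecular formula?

Heavy atoms from the SMILES: 9 C, 2 N.
Implicit hydrogens by atom environment:
  3 × C: 2 H each → 6
  2 × C: 3 H each → 6
  2 × C (aromatic): 1 H each → 2
  2 × C (aromatic): no H
  2 × N (aromatic): no H
  Total hydrogens = 14.
Molecular formula: C9H14N2

C9H14N2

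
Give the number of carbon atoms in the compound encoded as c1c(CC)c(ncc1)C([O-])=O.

8

The symbol for carbon appears 8 times in the SMILES. Lowercase c denotes aromatic carbon and counts toward C.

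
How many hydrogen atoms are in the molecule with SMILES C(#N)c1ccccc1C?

7

Hydrogens are implicit in SMILES; fill each atom to its normal valence:
  4 × C (aromatic): 1 H each → 4
  2 × C (aromatic): no H
  1 × C: 3 H
  1 × C: no H
  1 × N: no H
  Total hydrogens = 7.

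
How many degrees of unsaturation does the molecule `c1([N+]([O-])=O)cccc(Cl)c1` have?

5

Molecular formula from the SMILES: C6H4ClNO2.
DoU = (2C + 2 + N − H − X)/2 = (2·6 + 2 + 1 − 4 − 1)/2 = 10/2 = 5.
(Structurally: 1 ring(s) + 4 π bond(s) = 5.)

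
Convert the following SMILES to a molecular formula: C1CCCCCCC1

Heavy atoms from the SMILES: 8 C.
Implicit hydrogens by atom environment:
  8 × C: 2 H each → 16
  Total hydrogens = 16.
Molecular formula: C8H16

C8H16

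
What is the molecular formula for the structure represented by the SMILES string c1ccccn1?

Heavy atoms from the SMILES: 5 C, 1 N.
Implicit hydrogens by atom environment:
  5 × C (aromatic): 1 H each → 5
  1 × N (aromatic): no H
  Total hydrogens = 5.
Molecular formula: C5H5N

C5H5N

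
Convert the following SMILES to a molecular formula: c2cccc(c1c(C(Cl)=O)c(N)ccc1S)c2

Heavy atoms from the SMILES: 13 C, 1 Cl, 1 N, 1 O, 1 S.
Implicit hydrogens by atom environment:
  7 × C (aromatic): 1 H each → 7
  5 × C (aromatic): no H
  1 × C: no H
  1 × Cl: no H
  1 × N: 2 H
  1 × O: no H
  1 × S: 1 H
  Total hydrogens = 10.
Molecular formula: C13H10ClNOS

C13H10ClNOS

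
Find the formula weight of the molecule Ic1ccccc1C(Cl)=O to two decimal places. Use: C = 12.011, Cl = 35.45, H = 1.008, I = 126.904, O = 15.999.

Molecular formula: C7H4ClIO.
M = 7×12.011 + 1×35.45 + 4×1.008 + 1×126.904 + 1×15.999 = 266.46 g/mol.

266.46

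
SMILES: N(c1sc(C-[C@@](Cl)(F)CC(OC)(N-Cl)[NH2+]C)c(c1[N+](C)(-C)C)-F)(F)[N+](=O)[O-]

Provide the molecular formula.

[C13H22Cl2F3N5O3S]2+

Heavy atoms from the SMILES: 13 C, 2 Cl, 3 F, 5 N, 3 O, 1 S.
Implicit hydrogens by atom environment:
  5 × C: 3 H each → 15
  4 × C (aromatic): no H
  3 × F: no H
  2 × C: 2 H each → 4
  2 × C: no H
  2 × Cl: no H
  2 × N (charge +1): no H
  2 × O: no H
  1 × N (charge +1): 2 H
  1 × N: 1 H
  1 × N: no H
  1 × O (charge -1): no H
  1 × S (aromatic): no H
  Total hydrogens = 22.
Net charge +2.
Molecular formula: [C13H22Cl2F3N5O3S]2+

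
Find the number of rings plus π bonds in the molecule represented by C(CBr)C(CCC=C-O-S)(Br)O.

Molecular formula from the SMILES: C7H12Br2O2S.
DoU = (2C + 2 + N − H − X)/2 = (2·7 + 2 + 0 − 12 − 2)/2 = 2/2 = 1.
(Structurally: 0 ring(s) + 1 π bond(s) = 1.)

1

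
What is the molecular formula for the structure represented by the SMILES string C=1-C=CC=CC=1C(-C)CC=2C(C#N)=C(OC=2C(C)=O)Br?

C16H14BrNO2

Heavy atoms from the SMILES: 1 Br, 16 C, 1 N, 2 O.
Implicit hydrogens by atom environment:
  5 × C (aromatic): 1 H each → 5
  5 × C (aromatic): no H
  2 × C: 3 H each → 6
  2 × C: no H
  1 × Br: no H
  1 × C: 2 H
  1 × C: 1 H
  1 × N: no H
  1 × O (aromatic): no H
  1 × O: no H
  Total hydrogens = 14.
Molecular formula: C16H14BrNO2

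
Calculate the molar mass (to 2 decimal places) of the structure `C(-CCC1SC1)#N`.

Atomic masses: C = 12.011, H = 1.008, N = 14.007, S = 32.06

113.18

Molecular formula: C5H7NS.
M = 5×12.011 + 7×1.008 + 1×14.007 + 1×32.06 = 113.18 g/mol.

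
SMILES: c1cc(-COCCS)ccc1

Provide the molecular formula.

C9H12OS

Heavy atoms from the SMILES: 9 C, 1 O, 1 S.
Implicit hydrogens by atom environment:
  5 × C (aromatic): 1 H each → 5
  3 × C: 2 H each → 6
  1 × C (aromatic): no H
  1 × O: no H
  1 × S: 1 H
  Total hydrogens = 12.
Molecular formula: C9H12OS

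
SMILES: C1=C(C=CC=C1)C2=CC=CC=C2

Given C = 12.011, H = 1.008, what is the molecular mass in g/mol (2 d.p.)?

154.21

Molecular formula: C12H10.
M = 12×12.011 + 10×1.008 = 154.21 g/mol.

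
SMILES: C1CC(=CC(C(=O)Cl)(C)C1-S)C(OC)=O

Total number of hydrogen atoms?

Hydrogens are implicit in SMILES; fill each atom to its normal valence:
  4 × C: no H
  3 × O: no H
  2 × C: 3 H each → 6
  2 × C: 2 H each → 4
  2 × C: 1 H each → 2
  1 × Cl: no H
  1 × S: 1 H
  Total hydrogens = 13.

13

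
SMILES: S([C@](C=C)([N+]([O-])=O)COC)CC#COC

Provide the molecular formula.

C9H13NO4S

Heavy atoms from the SMILES: 9 C, 1 N, 4 O, 1 S.
Implicit hydrogens by atom environment:
  3 × C: 2 H each → 6
  3 × C: no H
  3 × O: no H
  2 × C: 3 H each → 6
  1 × C: 1 H
  1 × N (charge +1): no H
  1 × O (charge -1): no H
  1 × S: no H
  Total hydrogens = 13.
Molecular formula: C9H13NO4S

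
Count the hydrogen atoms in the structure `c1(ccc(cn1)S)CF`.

Hydrogens are implicit in SMILES; fill each atom to its normal valence:
  3 × C (aromatic): 1 H each → 3
  2 × C (aromatic): no H
  1 × C: 2 H
  1 × F: no H
  1 × N (aromatic): no H
  1 × S: 1 H
  Total hydrogens = 6.

6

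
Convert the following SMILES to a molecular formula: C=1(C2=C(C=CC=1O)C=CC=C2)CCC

C13H14O

Heavy atoms from the SMILES: 13 C, 1 O.
Implicit hydrogens by atom environment:
  6 × C (aromatic): 1 H each → 6
  4 × C (aromatic): no H
  2 × C: 2 H each → 4
  1 × C: 3 H
  1 × O: 1 H
  Total hydrogens = 14.
Molecular formula: C13H14O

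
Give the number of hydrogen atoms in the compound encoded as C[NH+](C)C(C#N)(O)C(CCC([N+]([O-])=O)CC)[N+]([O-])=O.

19

Hydrogens are implicit in SMILES; fill each atom to its normal valence:
  3 × C: 3 H each → 9
  3 × C: 2 H each → 6
  2 × C: 1 H each → 2
  2 × C: no H
  2 × N (charge +1): no H
  2 × O: no H
  2 × O (charge -1): no H
  1 × N (charge +1): 1 H
  1 × N: no H
  1 × O: 1 H
  Total hydrogens = 19.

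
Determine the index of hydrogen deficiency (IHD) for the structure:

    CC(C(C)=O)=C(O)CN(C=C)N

Molecular formula from the SMILES: C8H14N2O2.
DoU = (2C + 2 + N − H − X)/2 = (2·8 + 2 + 2 − 14 − 0)/2 = 6/2 = 3.
(Structurally: 0 ring(s) + 3 π bond(s) = 3.)

3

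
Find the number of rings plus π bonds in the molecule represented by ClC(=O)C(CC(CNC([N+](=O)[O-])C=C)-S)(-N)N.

3

Molecular formula from the SMILES: C8H15ClN4O3S.
DoU = (2C + 2 + N − H − X)/2 = (2·8 + 2 + 4 − 15 − 1)/2 = 6/2 = 3.
(Structurally: 0 ring(s) + 3 π bond(s) = 3.)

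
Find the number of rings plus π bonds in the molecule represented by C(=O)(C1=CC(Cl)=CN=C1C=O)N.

6

Molecular formula from the SMILES: C7H5ClN2O2.
DoU = (2C + 2 + N − H − X)/2 = (2·7 + 2 + 2 − 5 − 1)/2 = 12/2 = 6.
(Structurally: 1 ring(s) + 5 π bond(s) = 6.)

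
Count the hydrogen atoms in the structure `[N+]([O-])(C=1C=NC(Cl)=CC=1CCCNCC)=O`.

Hydrogens are implicit in SMILES; fill each atom to its normal valence:
  4 × C: 2 H each → 8
  3 × C (aromatic): no H
  2 × C (aromatic): 1 H each → 2
  1 × C: 3 H
  1 × Cl: no H
  1 × N: 1 H
  1 × N (aromatic): no H
  1 × N (charge +1): no H
  1 × O: no H
  1 × O (charge -1): no H
  Total hydrogens = 14.

14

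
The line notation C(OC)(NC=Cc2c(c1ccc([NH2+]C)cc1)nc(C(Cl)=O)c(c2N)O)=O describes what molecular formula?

C17H18ClN4O4+

Heavy atoms from the SMILES: 17 C, 1 Cl, 4 N, 4 O.
Implicit hydrogens by atom environment:
  7 × C (aromatic): no H
  4 × C (aromatic): 1 H each → 4
  3 × O: no H
  2 × C: 3 H each → 6
  2 × C: 1 H each → 2
  2 × C: no H
  1 × Cl: no H
  1 × N: 2 H
  1 × N (charge +1): 2 H
  1 × N: 1 H
  1 × N (aromatic): no H
  1 × O: 1 H
  Total hydrogens = 18.
Net charge +1.
Molecular formula: C17H18ClN4O4+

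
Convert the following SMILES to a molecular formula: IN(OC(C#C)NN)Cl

C3H5ClIN3O

Heavy atoms from the SMILES: 3 C, 1 Cl, 1 I, 3 N, 1 O.
Implicit hydrogens by atom environment:
  2 × C: 1 H each → 2
  1 × C: no H
  1 × Cl: no H
  1 × I: no H
  1 × N: 2 H
  1 × N: 1 H
  1 × N: no H
  1 × O: no H
  Total hydrogens = 5.
Molecular formula: C3H5ClIN3O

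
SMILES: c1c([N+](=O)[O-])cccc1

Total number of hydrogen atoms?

Hydrogens are implicit in SMILES; fill each atom to its normal valence:
  5 × C (aromatic): 1 H each → 5
  1 × C (aromatic): no H
  1 × N (charge +1): no H
  1 × O: no H
  1 × O (charge -1): no H
  Total hydrogens = 5.

5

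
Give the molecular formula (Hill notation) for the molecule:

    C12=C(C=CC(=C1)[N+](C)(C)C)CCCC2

C13H20N+

Heavy atoms from the SMILES: 13 C, 1 N.
Implicit hydrogens by atom environment:
  4 × C: 2 H each → 8
  3 × C: 3 H each → 9
  3 × C (aromatic): 1 H each → 3
  3 × C (aromatic): no H
  1 × N (charge +1): no H
  Total hydrogens = 20.
Net charge +1.
Molecular formula: C13H20N+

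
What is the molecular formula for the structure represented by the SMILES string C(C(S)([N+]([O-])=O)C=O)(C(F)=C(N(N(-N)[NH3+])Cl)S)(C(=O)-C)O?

C7H12ClFN5O5S2+

Heavy atoms from the SMILES: 7 C, 1 Cl, 1 F, 5 N, 5 O, 2 S.
Implicit hydrogens by atom environment:
  5 × C: no H
  3 × O: no H
  2 × N: no H
  2 × S: 1 H each → 2
  1 × C: 3 H
  1 × C: 1 H
  1 × Cl: no H
  1 × F: no H
  1 × N (charge +1): 3 H
  1 × N: 2 H
  1 × N (charge +1): no H
  1 × O: 1 H
  1 × O (charge -1): no H
  Total hydrogens = 12.
Net charge +1.
Molecular formula: C7H12ClFN5O5S2+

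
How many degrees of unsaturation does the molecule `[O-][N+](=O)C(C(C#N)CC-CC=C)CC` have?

4

Molecular formula from the SMILES: C10H16N2O2.
DoU = (2C + 2 + N − H − X)/2 = (2·10 + 2 + 2 − 16 − 0)/2 = 8/2 = 4.
(Structurally: 0 ring(s) + 4 π bond(s) = 4.)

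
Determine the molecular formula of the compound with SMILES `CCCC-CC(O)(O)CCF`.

C8H17FO2

Heavy atoms from the SMILES: 8 C, 1 F, 2 O.
Implicit hydrogens by atom environment:
  6 × C: 2 H each → 12
  2 × O: 1 H each → 2
  1 × C: 3 H
  1 × C: no H
  1 × F: no H
  Total hydrogens = 17.
Molecular formula: C8H17FO2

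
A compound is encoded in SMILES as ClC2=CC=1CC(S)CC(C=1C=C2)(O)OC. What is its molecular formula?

C11H13ClO2S

Heavy atoms from the SMILES: 11 C, 1 Cl, 2 O, 1 S.
Implicit hydrogens by atom environment:
  3 × C (aromatic): 1 H each → 3
  3 × C (aromatic): no H
  2 × C: 2 H each → 4
  1 × C: 3 H
  1 × C: 1 H
  1 × C: no H
  1 × Cl: no H
  1 × O: 1 H
  1 × O: no H
  1 × S: 1 H
  Total hydrogens = 13.
Molecular formula: C11H13ClO2S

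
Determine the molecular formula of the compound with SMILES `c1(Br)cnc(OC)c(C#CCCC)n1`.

C10H11BrN2O

Heavy atoms from the SMILES: 1 Br, 10 C, 2 N, 1 O.
Implicit hydrogens by atom environment:
  3 × C (aromatic): no H
  2 × C: 3 H each → 6
  2 × C: 2 H each → 4
  2 × C: no H
  2 × N (aromatic): no H
  1 × Br: no H
  1 × C (aromatic): 1 H
  1 × O: no H
  Total hydrogens = 11.
Molecular formula: C10H11BrN2O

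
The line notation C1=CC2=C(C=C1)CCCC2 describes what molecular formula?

Heavy atoms from the SMILES: 10 C.
Implicit hydrogens by atom environment:
  4 × C: 2 H each → 8
  4 × C (aromatic): 1 H each → 4
  2 × C (aromatic): no H
  Total hydrogens = 12.
Molecular formula: C10H12

C10H12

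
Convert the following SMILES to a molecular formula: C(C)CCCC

Heavy atoms from the SMILES: 6 C.
Implicit hydrogens by atom environment:
  4 × C: 2 H each → 8
  2 × C: 3 H each → 6
  Total hydrogens = 14.
Molecular formula: C6H14

C6H14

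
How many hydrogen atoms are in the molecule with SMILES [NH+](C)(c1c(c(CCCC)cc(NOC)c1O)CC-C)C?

Hydrogens are implicit in SMILES; fill each atom to its normal valence:
  5 × C: 3 H each → 15
  5 × C: 2 H each → 10
  5 × C (aromatic): no H
  1 × C (aromatic): 1 H
  1 × N (charge +1): 1 H
  1 × N: 1 H
  1 × O: 1 H
  1 × O: no H
  Total hydrogens = 29.

29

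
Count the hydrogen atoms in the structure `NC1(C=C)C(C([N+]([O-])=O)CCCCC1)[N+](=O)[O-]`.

17

Hydrogens are implicit in SMILES; fill each atom to its normal valence:
  6 × C: 2 H each → 12
  3 × C: 1 H each → 3
  2 × N (charge +1): no H
  2 × O: no H
  2 × O (charge -1): no H
  1 × C: no H
  1 × N: 2 H
  Total hydrogens = 17.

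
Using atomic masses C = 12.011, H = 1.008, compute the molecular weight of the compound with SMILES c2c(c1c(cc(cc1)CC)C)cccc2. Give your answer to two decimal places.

Molecular formula: C15H16.
M = 15×12.011 + 16×1.008 = 196.29 g/mol.

196.29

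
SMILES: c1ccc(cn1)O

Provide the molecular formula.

Heavy atoms from the SMILES: 5 C, 1 N, 1 O.
Implicit hydrogens by atom environment:
  4 × C (aromatic): 1 H each → 4
  1 × C (aromatic): no H
  1 × N (aromatic): no H
  1 × O: 1 H
  Total hydrogens = 5.
Molecular formula: C5H5NO

C5H5NO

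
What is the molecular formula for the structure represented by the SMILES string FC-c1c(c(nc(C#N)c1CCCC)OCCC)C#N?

Heavy atoms from the SMILES: 15 C, 1 F, 3 N, 1 O.
Implicit hydrogens by atom environment:
  6 × C: 2 H each → 12
  5 × C (aromatic): no H
  2 × C: 3 H each → 6
  2 × C: no H
  2 × N: no H
  1 × F: no H
  1 × N (aromatic): no H
  1 × O: no H
  Total hydrogens = 18.
Molecular formula: C15H18FN3O

C15H18FN3O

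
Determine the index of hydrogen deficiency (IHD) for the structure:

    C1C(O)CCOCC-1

1

Molecular formula from the SMILES: C6H12O2.
DoU = (2C + 2 + N − H − X)/2 = (2·6 + 2 + 0 − 12 − 0)/2 = 2/2 = 1.
(Structurally: 1 ring(s) + 0 π bond(s) = 1.)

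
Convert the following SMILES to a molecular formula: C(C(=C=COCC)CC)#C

C9H12O

Heavy atoms from the SMILES: 9 C, 1 O.
Implicit hydrogens by atom environment:
  3 × C: no H
  2 × C: 3 H each → 6
  2 × C: 2 H each → 4
  2 × C: 1 H each → 2
  1 × O: no H
  Total hydrogens = 12.
Molecular formula: C9H12O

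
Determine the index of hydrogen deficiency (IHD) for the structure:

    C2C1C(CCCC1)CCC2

2

Molecular formula from the SMILES: C10H18.
DoU = (2C + 2 + N − H − X)/2 = (2·10 + 2 + 0 − 18 − 0)/2 = 4/2 = 2.
(Structurally: 2 ring(s) + 0 π bond(s) = 2.)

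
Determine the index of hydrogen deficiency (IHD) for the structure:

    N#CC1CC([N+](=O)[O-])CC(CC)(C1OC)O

Molecular formula from the SMILES: C10H16N2O4.
DoU = (2C + 2 + N − H − X)/2 = (2·10 + 2 + 2 − 16 − 0)/2 = 8/2 = 4.
(Structurally: 1 ring(s) + 3 π bond(s) = 4.)

4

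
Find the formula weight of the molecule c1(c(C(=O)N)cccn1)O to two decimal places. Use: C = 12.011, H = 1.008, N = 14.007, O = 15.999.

138.13

Molecular formula: C6H6N2O2.
M = 6×12.011 + 6×1.008 + 2×14.007 + 2×15.999 = 138.13 g/mol.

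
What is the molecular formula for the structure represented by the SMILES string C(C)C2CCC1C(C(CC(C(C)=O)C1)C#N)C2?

Heavy atoms from the SMILES: 15 C, 1 N, 1 O.
Implicit hydrogens by atom environment:
  6 × C: 2 H each → 12
  5 × C: 1 H each → 5
  2 × C: 3 H each → 6
  2 × C: no H
  1 × N: no H
  1 × O: no H
  Total hydrogens = 23.
Molecular formula: C15H23NO

C15H23NO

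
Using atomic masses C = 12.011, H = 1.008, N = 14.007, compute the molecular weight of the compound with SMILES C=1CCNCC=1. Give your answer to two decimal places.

Molecular formula: C5H9N.
M = 5×12.011 + 9×1.008 + 1×14.007 = 83.13 g/mol.

83.13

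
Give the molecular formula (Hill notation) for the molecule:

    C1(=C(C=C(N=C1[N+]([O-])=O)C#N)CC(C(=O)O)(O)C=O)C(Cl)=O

C11H6ClN3O7

Heavy atoms from the SMILES: 11 C, 1 Cl, 3 N, 7 O.
Implicit hydrogens by atom environment:
  4 × C (aromatic): no H
  4 × C: no H
  4 × O: no H
  2 × O: 1 H each → 2
  1 × C: 2 H
  1 × C (aromatic): 1 H
  1 × C: 1 H
  1 × Cl: no H
  1 × N (aromatic): no H
  1 × N: no H
  1 × N (charge +1): no H
  1 × O (charge -1): no H
  Total hydrogens = 6.
Molecular formula: C11H6ClN3O7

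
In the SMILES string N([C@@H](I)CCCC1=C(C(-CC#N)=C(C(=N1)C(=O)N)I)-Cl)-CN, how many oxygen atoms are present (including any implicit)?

1

The symbol for oxygen appears 1 time in the SMILES.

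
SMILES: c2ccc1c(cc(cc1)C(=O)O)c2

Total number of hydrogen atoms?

Hydrogens are implicit in SMILES; fill each atom to its normal valence:
  7 × C (aromatic): 1 H each → 7
  3 × C (aromatic): no H
  1 × C: no H
  1 × O: 1 H
  1 × O: no H
  Total hydrogens = 8.

8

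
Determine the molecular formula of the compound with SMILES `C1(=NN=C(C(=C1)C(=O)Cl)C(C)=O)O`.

Heavy atoms from the SMILES: 7 C, 1 Cl, 2 N, 3 O.
Implicit hydrogens by atom environment:
  3 × C (aromatic): no H
  2 × C: no H
  2 × N (aromatic): no H
  2 × O: no H
  1 × C: 3 H
  1 × C (aromatic): 1 H
  1 × Cl: no H
  1 × O: 1 H
  Total hydrogens = 5.
Molecular formula: C7H5ClN2O3

C7H5ClN2O3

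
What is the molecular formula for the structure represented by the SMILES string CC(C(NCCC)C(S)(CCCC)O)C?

C12H27NOS

Heavy atoms from the SMILES: 12 C, 1 N, 1 O, 1 S.
Implicit hydrogens by atom environment:
  5 × C: 2 H each → 10
  4 × C: 3 H each → 12
  2 × C: 1 H each → 2
  1 × C: no H
  1 × N: 1 H
  1 × O: 1 H
  1 × S: 1 H
  Total hydrogens = 27.
Molecular formula: C12H27NOS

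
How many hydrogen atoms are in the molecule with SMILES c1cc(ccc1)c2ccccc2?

Hydrogens are implicit in SMILES; fill each atom to its normal valence:
  10 × C (aromatic): 1 H each → 10
  2 × C (aromatic): no H
  Total hydrogens = 10.

10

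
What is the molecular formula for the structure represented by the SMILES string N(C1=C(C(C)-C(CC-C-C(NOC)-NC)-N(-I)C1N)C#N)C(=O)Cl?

Heavy atoms from the SMILES: 14 C, 1 Cl, 1 I, 6 N, 2 O.
Implicit hydrogens by atom environment:
  4 × C: 1 H each → 4
  4 × C: no H
  3 × C: 3 H each → 9
  3 × C: 2 H each → 6
  3 × N: 1 H each → 3
  2 × N: no H
  2 × O: no H
  1 × Cl: no H
  1 × I: no H
  1 × N: 2 H
  Total hydrogens = 24.
Molecular formula: C14H24ClIN6O2

C14H24ClIN6O2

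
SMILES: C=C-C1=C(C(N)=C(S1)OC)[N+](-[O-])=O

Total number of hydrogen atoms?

Hydrogens are implicit in SMILES; fill each atom to its normal valence:
  4 × C (aromatic): no H
  2 × O: no H
  1 × C: 3 H
  1 × C: 2 H
  1 × C: 1 H
  1 × N: 2 H
  1 × N (charge +1): no H
  1 × O (charge -1): no H
  1 × S (aromatic): no H
  Total hydrogens = 8.

8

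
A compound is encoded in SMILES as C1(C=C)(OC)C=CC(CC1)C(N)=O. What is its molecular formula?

Heavy atoms from the SMILES: 10 C, 1 N, 2 O.
Implicit hydrogens by atom environment:
  4 × C: 1 H each → 4
  3 × C: 2 H each → 6
  2 × C: no H
  2 × O: no H
  1 × C: 3 H
  1 × N: 2 H
  Total hydrogens = 15.
Molecular formula: C10H15NO2

C10H15NO2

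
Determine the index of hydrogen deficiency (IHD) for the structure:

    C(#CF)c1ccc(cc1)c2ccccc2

Molecular formula from the SMILES: C14H9F.
DoU = (2C + 2 + N − H − X)/2 = (2·14 + 2 + 0 − 9 − 1)/2 = 20/2 = 10.
(Structurally: 2 ring(s) + 8 π bond(s) = 10.)

10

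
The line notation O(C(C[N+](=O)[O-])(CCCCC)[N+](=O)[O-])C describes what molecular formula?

C8H16N2O5

Heavy atoms from the SMILES: 8 C, 2 N, 5 O.
Implicit hydrogens by atom environment:
  5 × C: 2 H each → 10
  3 × O: no H
  2 × C: 3 H each → 6
  2 × N (charge +1): no H
  2 × O (charge -1): no H
  1 × C: no H
  Total hydrogens = 16.
Molecular formula: C8H16N2O5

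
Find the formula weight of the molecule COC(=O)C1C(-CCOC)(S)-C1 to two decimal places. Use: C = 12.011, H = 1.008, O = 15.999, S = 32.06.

190.26

Molecular formula: C8H14O3S.
M = 8×12.011 + 14×1.008 + 3×15.999 + 1×32.06 = 190.26 g/mol.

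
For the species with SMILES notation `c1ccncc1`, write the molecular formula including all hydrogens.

Heavy atoms from the SMILES: 5 C, 1 N.
Implicit hydrogens by atom environment:
  5 × C (aromatic): 1 H each → 5
  1 × N (aromatic): no H
  Total hydrogens = 5.
Molecular formula: C5H5N

C5H5N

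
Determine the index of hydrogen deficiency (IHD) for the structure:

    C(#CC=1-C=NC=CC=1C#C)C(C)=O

Molecular formula from the SMILES: C11H7NO.
DoU = (2C + 2 + N − H − X)/2 = (2·11 + 2 + 1 − 7 − 0)/2 = 18/2 = 9.
(Structurally: 1 ring(s) + 8 π bond(s) = 9.)

9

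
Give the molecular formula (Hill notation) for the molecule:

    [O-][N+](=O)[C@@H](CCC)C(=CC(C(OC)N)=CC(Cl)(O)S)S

C11H19ClN2O4S2

Heavy atoms from the SMILES: 11 C, 1 Cl, 2 N, 4 O, 2 S.
Implicit hydrogens by atom environment:
  4 × C: 1 H each → 4
  3 × C: no H
  2 × C: 3 H each → 6
  2 × C: 2 H each → 4
  2 × O: no H
  2 × S: 1 H each → 2
  1 × Cl: no H
  1 × N: 2 H
  1 × N (charge +1): no H
  1 × O: 1 H
  1 × O (charge -1): no H
  Total hydrogens = 19.
Molecular formula: C11H19ClN2O4S2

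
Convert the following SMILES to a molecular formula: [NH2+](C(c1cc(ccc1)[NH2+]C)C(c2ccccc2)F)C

Heavy atoms from the SMILES: 16 C, 1 F, 2 N.
Implicit hydrogens by atom environment:
  9 × C (aromatic): 1 H each → 9
  3 × C (aromatic): no H
  2 × C: 3 H each → 6
  2 × C: 1 H each → 2
  2 × N (charge +1): 2 H each → 4
  1 × F: no H
  Total hydrogens = 21.
Net charge +2.
Molecular formula: [C16H21FN2]2+

[C16H21FN2]2+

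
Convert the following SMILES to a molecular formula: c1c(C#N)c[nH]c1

C5H4N2

Heavy atoms from the SMILES: 5 C, 2 N.
Implicit hydrogens by atom environment:
  3 × C (aromatic): 1 H each → 3
  1 × C (aromatic): no H
  1 × C: no H
  1 × N (aromatic): 1 H
  1 × N: no H
  Total hydrogens = 4.
Molecular formula: C5H4N2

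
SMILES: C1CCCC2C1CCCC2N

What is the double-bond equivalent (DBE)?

Molecular formula from the SMILES: C10H19N.
DoU = (2C + 2 + N − H − X)/2 = (2·10 + 2 + 1 − 19 − 0)/2 = 4/2 = 2.
(Structurally: 2 ring(s) + 0 π bond(s) = 2.)

2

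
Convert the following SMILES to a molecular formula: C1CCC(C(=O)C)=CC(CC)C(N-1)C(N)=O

C12H20N2O2

Heavy atoms from the SMILES: 12 C, 2 N, 2 O.
Implicit hydrogens by atom environment:
  4 × C: 2 H each → 8
  3 × C: 1 H each → 3
  3 × C: no H
  2 × C: 3 H each → 6
  2 × O: no H
  1 × N: 2 H
  1 × N: 1 H
  Total hydrogens = 20.
Molecular formula: C12H20N2O2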